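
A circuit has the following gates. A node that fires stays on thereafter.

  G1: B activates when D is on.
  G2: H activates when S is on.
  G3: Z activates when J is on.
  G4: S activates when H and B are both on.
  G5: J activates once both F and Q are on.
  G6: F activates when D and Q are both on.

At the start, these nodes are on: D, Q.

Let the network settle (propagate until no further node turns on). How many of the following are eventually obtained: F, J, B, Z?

4

D and Q are on, so F activates (G6).
G1: D on → B on.
F and Q are on, so J activates (G5).
G3: J on → Z on.
F: reached.
J: reached.
B: reached.
Z: reached.
All 4 are reached.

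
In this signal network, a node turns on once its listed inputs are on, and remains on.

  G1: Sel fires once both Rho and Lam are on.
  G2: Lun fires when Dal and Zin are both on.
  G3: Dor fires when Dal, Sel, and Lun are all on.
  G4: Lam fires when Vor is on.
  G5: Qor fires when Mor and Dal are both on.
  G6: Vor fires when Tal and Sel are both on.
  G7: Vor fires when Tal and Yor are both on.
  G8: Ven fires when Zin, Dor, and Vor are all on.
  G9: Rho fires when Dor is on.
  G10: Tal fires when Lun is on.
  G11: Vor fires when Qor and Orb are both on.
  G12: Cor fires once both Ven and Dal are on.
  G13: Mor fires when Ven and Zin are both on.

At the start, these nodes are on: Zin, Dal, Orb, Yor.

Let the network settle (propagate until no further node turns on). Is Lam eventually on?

Dal and Zin are on, so Lun fires (G2).
G10: Lun on → Tal on.
Tal and Yor are on, so Vor fires (G7).
G4: Vor on → Lam on.

Yes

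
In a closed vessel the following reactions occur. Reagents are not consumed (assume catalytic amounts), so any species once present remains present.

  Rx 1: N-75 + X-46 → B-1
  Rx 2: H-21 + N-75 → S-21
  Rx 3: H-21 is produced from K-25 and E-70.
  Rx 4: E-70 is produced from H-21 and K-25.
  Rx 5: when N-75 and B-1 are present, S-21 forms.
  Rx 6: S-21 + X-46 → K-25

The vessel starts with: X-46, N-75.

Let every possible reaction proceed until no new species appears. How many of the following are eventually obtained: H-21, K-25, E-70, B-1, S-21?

3

N-75 and X-46 present → B-1 forms (Rx 1).
N-75 and B-1 present → S-21 forms (Rx 5).
S-21 and X-46 present → K-25 forms (Rx 6).
H-21 would need K-25 and E-70 (Rx 3), but E-70 never forms.
K-25: reached.
E-70 would need H-21 and K-25 (Rx 4), but H-21 never forms.
B-1: reached.
S-21: reached.
Reached: K-25, B-1, and S-21 — 3 of the 5.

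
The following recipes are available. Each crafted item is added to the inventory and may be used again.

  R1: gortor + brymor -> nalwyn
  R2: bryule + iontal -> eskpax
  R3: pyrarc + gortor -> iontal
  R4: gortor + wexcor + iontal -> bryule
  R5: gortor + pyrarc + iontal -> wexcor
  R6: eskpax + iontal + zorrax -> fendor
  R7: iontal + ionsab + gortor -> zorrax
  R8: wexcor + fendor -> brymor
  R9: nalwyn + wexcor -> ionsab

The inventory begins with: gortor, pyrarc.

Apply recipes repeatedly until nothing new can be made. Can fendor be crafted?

fendor would need eskpax, iontal, and zorrax (R6), but zorrax is never obtained.

No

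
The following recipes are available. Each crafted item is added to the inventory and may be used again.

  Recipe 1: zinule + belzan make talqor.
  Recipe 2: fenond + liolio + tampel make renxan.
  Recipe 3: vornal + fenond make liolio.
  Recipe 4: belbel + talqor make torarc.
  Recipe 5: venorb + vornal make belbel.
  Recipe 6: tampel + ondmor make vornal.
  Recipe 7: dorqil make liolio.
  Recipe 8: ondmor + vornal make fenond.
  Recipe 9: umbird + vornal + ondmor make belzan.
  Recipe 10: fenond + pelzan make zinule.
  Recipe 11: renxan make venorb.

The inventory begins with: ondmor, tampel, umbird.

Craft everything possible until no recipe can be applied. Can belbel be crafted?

Using Recipe 6, tampel and ondmor make vornal.
Using Recipe 8, ondmor and vornal make fenond.
Using Recipe 3, vornal and fenond make liolio.
fenond + liolio + tampel → renxan (Recipe 2).
renxan → venorb (Recipe 11).
venorb + vornal → belbel (Recipe 5).

Yes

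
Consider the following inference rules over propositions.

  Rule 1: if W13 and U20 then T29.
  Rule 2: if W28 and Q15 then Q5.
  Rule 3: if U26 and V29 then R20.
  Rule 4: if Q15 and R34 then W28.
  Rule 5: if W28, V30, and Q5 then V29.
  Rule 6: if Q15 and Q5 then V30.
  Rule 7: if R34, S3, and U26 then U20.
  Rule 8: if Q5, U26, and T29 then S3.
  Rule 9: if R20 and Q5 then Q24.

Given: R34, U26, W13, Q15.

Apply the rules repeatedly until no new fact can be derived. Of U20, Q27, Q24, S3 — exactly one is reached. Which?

From Q15 and R34, Rule 4 gives W28.
From W28 and Q15, Rule 2 gives Q5.
Q15 and Q5 hold, so V30 follows (Rule 6).
From W28, V30, and Q5, Rule 5 gives V29.
U26 and V29 hold, so R20 follows (Rule 3).
R20 and Q5 hold, so Q24 follows (Rule 9).
S3 would need Q5, U26, and T29 (Rule 8), but T29 is never established. No rule produces Q27, and it is not given. U20 would need R34, S3, and U26 (Rule 7), but S3 is never established.

Q24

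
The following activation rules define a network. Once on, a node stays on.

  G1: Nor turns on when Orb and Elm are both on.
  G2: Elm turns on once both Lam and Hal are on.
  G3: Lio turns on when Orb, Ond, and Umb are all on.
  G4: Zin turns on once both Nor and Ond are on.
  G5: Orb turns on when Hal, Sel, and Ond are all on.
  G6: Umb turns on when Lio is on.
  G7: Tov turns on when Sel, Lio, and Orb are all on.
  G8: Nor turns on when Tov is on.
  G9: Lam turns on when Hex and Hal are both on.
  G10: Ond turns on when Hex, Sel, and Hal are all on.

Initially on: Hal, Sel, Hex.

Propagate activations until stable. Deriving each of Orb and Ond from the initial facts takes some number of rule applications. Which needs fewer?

Ond: G10: Hex, Sel, and Hal on → Ond on. [1 rule application]
Orb: G10: Hex, Sel, and Hal on → Ond on. G5: Hal, Sel, and Ond on → Orb on. [2 rule applications]
Ond needs fewer.

Ond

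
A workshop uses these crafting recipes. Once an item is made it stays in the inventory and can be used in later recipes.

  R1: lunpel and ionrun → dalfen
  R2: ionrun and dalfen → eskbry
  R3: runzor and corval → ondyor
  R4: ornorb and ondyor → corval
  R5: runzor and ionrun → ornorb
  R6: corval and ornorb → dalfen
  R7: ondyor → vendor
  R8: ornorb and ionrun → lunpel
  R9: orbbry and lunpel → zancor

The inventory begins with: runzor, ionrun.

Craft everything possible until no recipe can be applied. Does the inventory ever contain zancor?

zancor would need orbbry and lunpel (R9), but orbbry is never obtained.

No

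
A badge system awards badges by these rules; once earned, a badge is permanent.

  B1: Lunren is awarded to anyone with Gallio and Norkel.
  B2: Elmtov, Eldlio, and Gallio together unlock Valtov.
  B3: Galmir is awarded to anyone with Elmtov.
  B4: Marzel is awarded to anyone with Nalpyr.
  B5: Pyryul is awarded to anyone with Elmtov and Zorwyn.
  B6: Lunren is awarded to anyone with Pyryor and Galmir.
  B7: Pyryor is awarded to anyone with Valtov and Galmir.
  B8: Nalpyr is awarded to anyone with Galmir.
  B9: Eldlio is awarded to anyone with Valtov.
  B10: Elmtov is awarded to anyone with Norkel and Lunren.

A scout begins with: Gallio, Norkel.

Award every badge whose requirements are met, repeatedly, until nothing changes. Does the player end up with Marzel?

Yes

With Gallio and Norkel, Lunren is earned (B1).
With Norkel and Lunren, Elmtov is earned (B10).
With Elmtov, Galmir is earned (B3).
With Galmir, Nalpyr is earned (B8).
With Nalpyr, Marzel is earned (B4).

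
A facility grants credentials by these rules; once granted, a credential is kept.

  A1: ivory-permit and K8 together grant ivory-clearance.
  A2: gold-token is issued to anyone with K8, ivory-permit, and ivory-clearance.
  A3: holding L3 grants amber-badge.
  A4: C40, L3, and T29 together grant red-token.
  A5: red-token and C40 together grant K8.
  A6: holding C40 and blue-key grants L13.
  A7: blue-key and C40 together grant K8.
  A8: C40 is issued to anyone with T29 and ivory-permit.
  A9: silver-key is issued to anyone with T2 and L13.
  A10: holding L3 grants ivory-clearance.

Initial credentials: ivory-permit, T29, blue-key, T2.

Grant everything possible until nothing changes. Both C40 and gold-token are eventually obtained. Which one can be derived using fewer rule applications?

C40: Holding T29 and ivory-permit grants C40 (A8). [1 rule application]
gold-token: Holding T29 and ivory-permit grants C40 (A8). Holding blue-key and C40 grants K8 (A7). Holding ivory-permit and K8 grants ivory-clearance (A1). Holding K8, ivory-permit, and ivory-clearance grants gold-token (A2). [4 rule applications]
C40 needs fewer.

C40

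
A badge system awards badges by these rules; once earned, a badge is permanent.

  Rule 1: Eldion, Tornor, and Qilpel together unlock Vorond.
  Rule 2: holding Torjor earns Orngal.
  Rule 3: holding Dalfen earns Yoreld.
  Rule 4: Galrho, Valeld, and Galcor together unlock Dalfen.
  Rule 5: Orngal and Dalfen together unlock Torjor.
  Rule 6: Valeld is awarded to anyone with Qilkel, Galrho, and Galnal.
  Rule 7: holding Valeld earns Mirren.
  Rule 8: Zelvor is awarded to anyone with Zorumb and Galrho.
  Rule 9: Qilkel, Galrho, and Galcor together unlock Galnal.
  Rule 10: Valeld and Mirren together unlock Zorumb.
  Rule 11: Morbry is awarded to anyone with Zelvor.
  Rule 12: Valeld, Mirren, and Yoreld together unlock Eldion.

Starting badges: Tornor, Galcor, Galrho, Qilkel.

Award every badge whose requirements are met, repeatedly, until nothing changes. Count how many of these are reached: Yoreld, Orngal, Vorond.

1

With Qilkel, Galrho, and Galcor, Galnal is earned (Rule 9).
With Qilkel, Galrho, and Galnal, Valeld is earned (Rule 6).
With Galrho, Valeld, and Galcor, Dalfen is earned (Rule 4).
With Dalfen, Yoreld is earned (Rule 3).
Yoreld: reached.
Orngal would need Torjor (Rule 2), but Torjor is never earned.
Vorond would need Eldion, Tornor, and Qilpel (Rule 1), but Qilpel is never earned.
Reached: Yoreld — 1 of the 3.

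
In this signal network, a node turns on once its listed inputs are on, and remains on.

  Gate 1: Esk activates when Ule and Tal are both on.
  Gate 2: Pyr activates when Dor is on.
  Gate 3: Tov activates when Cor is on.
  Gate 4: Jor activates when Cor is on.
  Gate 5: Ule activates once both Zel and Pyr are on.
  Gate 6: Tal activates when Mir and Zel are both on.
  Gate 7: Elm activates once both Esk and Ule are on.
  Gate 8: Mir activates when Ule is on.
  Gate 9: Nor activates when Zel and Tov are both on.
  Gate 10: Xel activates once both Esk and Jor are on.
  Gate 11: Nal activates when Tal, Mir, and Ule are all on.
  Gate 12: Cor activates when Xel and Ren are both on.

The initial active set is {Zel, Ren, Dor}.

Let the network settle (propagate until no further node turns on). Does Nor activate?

Nor would need Zel and Tov (Gate 9), but Tov never turns on.

No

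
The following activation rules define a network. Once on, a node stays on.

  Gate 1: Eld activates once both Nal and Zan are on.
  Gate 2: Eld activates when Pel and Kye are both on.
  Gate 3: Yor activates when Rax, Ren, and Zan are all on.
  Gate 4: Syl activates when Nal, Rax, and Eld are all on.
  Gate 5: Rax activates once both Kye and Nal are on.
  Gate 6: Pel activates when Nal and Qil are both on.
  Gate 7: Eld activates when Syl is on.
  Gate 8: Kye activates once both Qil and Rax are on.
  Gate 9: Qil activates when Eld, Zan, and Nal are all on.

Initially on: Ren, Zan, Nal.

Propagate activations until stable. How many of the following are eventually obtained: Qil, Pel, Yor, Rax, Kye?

2

Nal and Zan are on, so Eld activates (Gate 1).
Gate 9: Eld, Zan, and Nal on → Qil on.
Gate 6: Nal and Qil on → Pel on.
Qil: reached.
Pel: reached.
Yor would need Rax, Ren, and Zan (Gate 3), but Rax never turns on.
Rax would need Kye and Nal (Gate 5), but Kye never turns on.
Kye would need Qil and Rax (Gate 8), but Rax never turns on.
Reached: Qil and Pel — 2 of the 5.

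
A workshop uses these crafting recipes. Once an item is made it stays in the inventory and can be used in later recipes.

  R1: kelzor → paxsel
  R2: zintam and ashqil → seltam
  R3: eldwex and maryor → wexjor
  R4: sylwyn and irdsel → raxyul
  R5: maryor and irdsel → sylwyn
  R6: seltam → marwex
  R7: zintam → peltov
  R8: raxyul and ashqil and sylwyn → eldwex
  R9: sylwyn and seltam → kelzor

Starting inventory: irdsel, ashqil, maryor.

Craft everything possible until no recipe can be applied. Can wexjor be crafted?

Yes

maryor and irdsel → sylwyn (R5).
sylwyn and irdsel → raxyul (R4).
raxyul and ashqil and sylwyn → eldwex (R8).
Using R3, eldwex and maryor make wexjor.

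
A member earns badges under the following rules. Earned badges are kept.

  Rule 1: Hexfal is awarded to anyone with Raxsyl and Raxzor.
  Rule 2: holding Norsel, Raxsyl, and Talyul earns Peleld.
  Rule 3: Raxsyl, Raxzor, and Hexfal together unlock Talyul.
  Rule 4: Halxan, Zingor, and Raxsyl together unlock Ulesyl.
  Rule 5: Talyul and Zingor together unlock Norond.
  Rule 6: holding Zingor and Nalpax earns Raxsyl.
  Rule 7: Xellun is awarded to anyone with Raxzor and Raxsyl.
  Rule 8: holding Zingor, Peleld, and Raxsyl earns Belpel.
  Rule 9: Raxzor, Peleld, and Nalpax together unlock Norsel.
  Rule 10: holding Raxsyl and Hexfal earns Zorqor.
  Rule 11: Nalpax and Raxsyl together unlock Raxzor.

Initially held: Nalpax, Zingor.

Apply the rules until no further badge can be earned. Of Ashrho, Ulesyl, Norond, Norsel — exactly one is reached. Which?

With Zingor and Nalpax, Raxsyl is earned (Rule 6).
With Nalpax and Raxsyl, Raxzor is earned (Rule 11).
With Raxsyl and Raxzor, Hexfal is earned (Rule 1).
With Raxsyl, Raxzor, and Hexfal, Talyul is earned (Rule 3).
With Talyul and Zingor, Norond is earned (Rule 5).
Norsel would need Raxzor, Peleld, and Nalpax (Rule 9), but Peleld is never earned. No rule produces Ashrho, and it is not given. Ulesyl would need Halxan, Zingor, and Raxsyl (Rule 4), but Halxan is never earned.

Norond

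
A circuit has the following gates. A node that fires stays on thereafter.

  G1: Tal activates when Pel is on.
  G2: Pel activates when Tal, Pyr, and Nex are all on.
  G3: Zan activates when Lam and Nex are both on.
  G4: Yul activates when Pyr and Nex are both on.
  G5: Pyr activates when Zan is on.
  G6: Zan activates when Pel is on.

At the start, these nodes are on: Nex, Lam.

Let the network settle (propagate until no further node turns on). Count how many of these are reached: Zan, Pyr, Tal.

2

Lam and Nex are on, so Zan activates (G3).
Zan is on, so Pyr activates (G5).
Zan: reached.
Pyr: reached.
Tal would need Pel (G1), but Pel never turns on.
Reached: Zan and Pyr — 2 of the 3.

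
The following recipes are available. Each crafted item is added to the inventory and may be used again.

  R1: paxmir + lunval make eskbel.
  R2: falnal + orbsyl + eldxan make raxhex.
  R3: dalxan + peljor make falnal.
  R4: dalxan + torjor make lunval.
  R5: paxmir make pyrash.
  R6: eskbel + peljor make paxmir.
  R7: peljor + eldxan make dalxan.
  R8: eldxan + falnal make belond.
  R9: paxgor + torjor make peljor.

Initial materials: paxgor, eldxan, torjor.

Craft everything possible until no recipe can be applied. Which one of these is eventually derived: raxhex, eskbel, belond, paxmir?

paxgor + torjor → peljor (R9).
peljor + eldxan → dalxan (R7).
Using R3, dalxan and peljor make falnal.
eldxan + falnal → belond (R8).
paxmir would need eskbel and peljor (R6), but eskbel is never obtained. eskbel would need paxmir and lunval (R1), but paxmir is never obtained. raxhex would need falnal, orbsyl, and eldxan (R2), but orbsyl is never obtained.

belond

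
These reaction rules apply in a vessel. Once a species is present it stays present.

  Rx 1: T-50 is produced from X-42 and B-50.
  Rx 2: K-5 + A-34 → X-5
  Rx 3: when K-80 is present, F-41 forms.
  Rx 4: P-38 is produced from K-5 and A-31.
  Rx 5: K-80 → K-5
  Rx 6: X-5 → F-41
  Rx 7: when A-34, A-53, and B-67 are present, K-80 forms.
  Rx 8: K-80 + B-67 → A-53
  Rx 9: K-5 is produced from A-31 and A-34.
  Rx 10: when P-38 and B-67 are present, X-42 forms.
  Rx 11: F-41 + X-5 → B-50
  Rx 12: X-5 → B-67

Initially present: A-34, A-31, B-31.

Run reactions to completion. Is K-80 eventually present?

No

K-80 would need A-34, A-53, and B-67 (Rx 7), but A-53 never forms.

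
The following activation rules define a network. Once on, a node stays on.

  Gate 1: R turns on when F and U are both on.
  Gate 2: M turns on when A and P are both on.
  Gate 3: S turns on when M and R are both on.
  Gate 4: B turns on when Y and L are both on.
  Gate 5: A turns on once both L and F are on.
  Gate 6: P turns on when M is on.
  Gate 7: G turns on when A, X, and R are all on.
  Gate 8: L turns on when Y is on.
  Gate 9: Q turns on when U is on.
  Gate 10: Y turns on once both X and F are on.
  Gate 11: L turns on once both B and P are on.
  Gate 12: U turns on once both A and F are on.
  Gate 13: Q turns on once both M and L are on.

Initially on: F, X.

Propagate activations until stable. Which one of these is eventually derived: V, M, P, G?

X and F are on, so Y turns on (Gate 10).
Gate 8: Y on → L on.
Gate 5: L and F on → A on.
Gate 12: A and F on → U on.
Gate 1: F and U on → R on.
A, X, and R are on, so G turns on (Gate 7).
P would need M (Gate 6), but M never turns on. M would need A and P (Gate 2), but P never turns on. No rule produces V, and it is not given.

G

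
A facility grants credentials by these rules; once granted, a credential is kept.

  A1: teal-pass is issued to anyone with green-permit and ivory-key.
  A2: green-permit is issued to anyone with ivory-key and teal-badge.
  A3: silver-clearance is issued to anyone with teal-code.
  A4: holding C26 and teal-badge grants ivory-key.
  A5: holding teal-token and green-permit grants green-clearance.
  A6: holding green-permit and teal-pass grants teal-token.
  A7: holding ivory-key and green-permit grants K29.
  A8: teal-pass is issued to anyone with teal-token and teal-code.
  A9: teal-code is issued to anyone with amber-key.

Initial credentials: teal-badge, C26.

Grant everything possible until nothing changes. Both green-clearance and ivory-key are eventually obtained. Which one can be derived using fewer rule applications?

ivory-key: Holding C26 and teal-badge grants ivory-key (A4). [1 rule application]
green-clearance: Holding C26 and teal-badge grants ivory-key (A4). Holding ivory-key and teal-badge grants green-permit (A2). Holding green-permit and ivory-key grants teal-pass (A1). Holding green-permit and teal-pass grants teal-token (A6). Holding teal-token and green-permit grants green-clearance (A5). [5 rule applications]
ivory-key needs fewer.

ivory-key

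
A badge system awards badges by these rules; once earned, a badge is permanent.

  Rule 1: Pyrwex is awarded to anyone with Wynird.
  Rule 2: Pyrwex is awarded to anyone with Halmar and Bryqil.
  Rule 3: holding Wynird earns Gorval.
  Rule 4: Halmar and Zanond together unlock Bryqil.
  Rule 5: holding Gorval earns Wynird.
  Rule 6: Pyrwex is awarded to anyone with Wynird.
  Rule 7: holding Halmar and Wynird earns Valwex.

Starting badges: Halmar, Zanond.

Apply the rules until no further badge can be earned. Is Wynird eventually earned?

Wynird would need Gorval (Rule 5), but Gorval is never earned.

No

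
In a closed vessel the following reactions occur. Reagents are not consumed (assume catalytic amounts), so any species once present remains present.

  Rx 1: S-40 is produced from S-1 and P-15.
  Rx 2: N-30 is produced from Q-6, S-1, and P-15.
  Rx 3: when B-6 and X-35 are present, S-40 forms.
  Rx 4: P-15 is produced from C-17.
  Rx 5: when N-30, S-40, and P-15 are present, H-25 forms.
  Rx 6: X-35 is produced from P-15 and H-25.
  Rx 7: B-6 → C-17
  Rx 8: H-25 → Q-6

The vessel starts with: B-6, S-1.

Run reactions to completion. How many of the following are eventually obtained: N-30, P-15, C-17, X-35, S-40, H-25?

B-6 present → C-17 forms (Rx 7).
C-17 present → P-15 forms (Rx 4).
S-1 and P-15 present → S-40 forms (Rx 1).
N-30 would need Q-6, S-1, and P-15 (Rx 2), but Q-6 never forms.
P-15: reached.
C-17: reached.
X-35 would need P-15 and H-25 (Rx 6), but H-25 never forms.
S-40: reached.
H-25 would need N-30, S-40, and P-15 (Rx 5), but N-30 never forms.
Reached: P-15, C-17, and S-40 — 3 of the 6.

3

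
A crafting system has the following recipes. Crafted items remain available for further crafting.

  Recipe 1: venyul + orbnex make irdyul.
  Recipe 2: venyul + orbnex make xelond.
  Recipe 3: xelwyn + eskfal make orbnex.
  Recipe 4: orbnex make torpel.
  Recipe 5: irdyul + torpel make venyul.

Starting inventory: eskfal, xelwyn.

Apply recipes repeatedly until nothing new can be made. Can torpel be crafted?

Using Recipe 3, xelwyn and eskfal make orbnex.
Using Recipe 4, orbnex makes torpel.

Yes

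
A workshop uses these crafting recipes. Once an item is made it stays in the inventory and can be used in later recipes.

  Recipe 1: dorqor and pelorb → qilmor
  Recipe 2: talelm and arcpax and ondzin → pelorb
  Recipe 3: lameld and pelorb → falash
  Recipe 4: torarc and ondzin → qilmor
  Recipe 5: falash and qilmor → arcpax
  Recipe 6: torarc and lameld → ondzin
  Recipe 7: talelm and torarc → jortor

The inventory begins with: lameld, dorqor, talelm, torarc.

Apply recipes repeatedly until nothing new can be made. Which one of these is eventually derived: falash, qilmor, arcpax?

qilmor

torarc and lameld → ondzin (Recipe 6).
Using Recipe 4, torarc and ondzin make qilmor.
arcpax would need falash and qilmor (Recipe 5), but falash is never obtained. falash would need lameld and pelorb (Recipe 3), but pelorb is never obtained.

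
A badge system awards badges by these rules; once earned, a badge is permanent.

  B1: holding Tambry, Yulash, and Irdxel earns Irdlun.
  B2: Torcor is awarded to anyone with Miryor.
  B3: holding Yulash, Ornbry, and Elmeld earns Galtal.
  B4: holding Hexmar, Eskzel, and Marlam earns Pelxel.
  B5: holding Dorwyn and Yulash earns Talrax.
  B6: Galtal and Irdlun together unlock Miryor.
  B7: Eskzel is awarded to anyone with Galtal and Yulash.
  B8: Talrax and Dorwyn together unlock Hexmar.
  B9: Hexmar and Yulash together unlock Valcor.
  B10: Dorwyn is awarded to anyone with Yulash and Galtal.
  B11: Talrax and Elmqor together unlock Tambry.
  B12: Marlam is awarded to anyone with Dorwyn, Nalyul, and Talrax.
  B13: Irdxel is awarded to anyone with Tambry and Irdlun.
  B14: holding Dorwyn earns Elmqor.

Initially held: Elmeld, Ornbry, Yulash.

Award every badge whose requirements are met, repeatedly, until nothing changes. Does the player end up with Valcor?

With Yulash, Ornbry, and Elmeld, Galtal is earned (B3).
With Yulash and Galtal, Dorwyn is earned (B10).
With Dorwyn and Yulash, Talrax is earned (B5).
With Talrax and Dorwyn, Hexmar is earned (B8).
With Hexmar and Yulash, Valcor is earned (B9).

Yes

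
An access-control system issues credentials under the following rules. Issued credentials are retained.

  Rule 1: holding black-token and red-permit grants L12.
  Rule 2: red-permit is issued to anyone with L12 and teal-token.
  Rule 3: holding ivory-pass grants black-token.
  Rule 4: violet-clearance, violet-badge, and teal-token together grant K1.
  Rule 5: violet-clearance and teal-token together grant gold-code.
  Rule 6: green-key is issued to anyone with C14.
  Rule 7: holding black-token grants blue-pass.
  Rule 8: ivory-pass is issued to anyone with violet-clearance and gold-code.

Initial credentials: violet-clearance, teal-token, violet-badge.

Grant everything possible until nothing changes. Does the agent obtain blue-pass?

Yes

Holding violet-clearance and teal-token grants gold-code (Rule 5).
Holding violet-clearance and gold-code grants ivory-pass (Rule 8).
Holding ivory-pass grants black-token (Rule 3).
Holding black-token grants blue-pass (Rule 7).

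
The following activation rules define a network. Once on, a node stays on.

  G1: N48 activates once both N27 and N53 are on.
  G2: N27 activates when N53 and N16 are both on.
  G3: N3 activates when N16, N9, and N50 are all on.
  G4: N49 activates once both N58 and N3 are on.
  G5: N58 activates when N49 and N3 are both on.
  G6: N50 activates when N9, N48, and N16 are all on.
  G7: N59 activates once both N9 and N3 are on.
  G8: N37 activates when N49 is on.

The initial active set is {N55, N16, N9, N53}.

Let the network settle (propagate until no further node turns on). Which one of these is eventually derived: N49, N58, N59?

G2: N53 and N16 on → N27 on.
N27 and N53 are on, so N48 activates (G1).
G6: N9, N48, and N16 on → N50 on.
G3: N16, N9, and N50 on → N3 on.
N9 and N3 are on, so N59 activates (G7).
N49 would need N58 and N3 (G4), but N58 never turns on. N58 would need N49 and N3 (G5), but N49 never turns on.

N59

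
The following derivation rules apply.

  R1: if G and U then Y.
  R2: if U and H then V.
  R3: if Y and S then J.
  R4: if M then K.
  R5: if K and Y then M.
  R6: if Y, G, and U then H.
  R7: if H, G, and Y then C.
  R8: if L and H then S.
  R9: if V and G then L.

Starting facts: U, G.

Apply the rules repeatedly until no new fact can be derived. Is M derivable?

No

M would need K and Y (R5), but K is never established.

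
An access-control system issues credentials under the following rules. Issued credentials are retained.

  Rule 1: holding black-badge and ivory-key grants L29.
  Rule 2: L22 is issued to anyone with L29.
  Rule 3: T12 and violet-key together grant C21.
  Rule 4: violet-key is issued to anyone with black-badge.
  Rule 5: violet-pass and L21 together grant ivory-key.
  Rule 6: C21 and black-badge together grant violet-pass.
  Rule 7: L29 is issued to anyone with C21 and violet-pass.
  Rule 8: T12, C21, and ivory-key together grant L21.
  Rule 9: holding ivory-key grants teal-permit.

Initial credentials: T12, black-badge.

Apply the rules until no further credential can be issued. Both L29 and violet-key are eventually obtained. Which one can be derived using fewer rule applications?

violet-key: Holding black-badge grants violet-key (Rule 4). [1 rule application]
L29: Holding black-badge grants violet-key (Rule 4). Holding T12 and violet-key grants C21 (Rule 3). Holding C21 and black-badge grants violet-pass (Rule 6). Holding C21 and violet-pass grants L29 (Rule 7). [4 rule applications]
violet-key needs fewer.

violet-key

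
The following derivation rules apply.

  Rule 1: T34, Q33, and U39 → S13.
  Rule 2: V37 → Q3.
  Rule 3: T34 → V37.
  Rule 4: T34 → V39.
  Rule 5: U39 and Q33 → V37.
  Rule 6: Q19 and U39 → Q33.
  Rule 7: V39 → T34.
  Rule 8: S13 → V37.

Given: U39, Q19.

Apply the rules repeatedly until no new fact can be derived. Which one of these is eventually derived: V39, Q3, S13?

From Q19 and U39, Rule 6 gives Q33.
U39 and Q33 hold, so V37 follows (Rule 5).
V37 holds, so Q3 follows (Rule 2).
S13 would need T34, Q33, and U39 (Rule 1), but T34 is never established. V39 would need T34 (Rule 4), but T34 is never established.

Q3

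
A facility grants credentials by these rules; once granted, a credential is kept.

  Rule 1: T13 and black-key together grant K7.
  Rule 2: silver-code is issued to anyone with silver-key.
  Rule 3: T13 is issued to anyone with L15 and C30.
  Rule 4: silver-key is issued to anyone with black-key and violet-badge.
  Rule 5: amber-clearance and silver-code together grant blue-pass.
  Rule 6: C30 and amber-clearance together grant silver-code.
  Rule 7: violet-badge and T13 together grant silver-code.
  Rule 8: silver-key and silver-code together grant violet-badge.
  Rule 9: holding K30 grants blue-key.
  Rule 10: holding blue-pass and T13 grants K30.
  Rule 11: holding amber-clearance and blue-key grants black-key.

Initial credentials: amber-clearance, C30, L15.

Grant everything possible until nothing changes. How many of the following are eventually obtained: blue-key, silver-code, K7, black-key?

4

Holding L15 and C30 grants T13 (Rule 3).
Holding C30 and amber-clearance grants silver-code (Rule 6).
Holding amber-clearance and silver-code grants blue-pass (Rule 5).
Holding blue-pass and T13 grants K30 (Rule 10).
Holding K30 grants blue-key (Rule 9).
Holding amber-clearance and blue-key grants black-key (Rule 11).
Holding T13 and black-key grants K7 (Rule 1).
blue-key: reached.
silver-code: reached.
K7: reached.
black-key: reached.
All 4 are reached.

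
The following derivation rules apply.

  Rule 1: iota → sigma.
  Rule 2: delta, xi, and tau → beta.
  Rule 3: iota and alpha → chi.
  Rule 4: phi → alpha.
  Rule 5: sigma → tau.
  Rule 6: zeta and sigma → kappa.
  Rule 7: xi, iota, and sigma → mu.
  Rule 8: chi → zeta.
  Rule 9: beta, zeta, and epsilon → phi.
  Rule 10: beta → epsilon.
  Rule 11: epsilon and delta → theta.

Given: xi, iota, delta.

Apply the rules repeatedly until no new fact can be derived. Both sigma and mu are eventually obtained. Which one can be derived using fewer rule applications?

sigma

sigma: iota holds, so sigma follows (Rule 1). [1 rule application]
mu: iota holds, so sigma follows (Rule 1). From xi, iota, and sigma, Rule 7 gives mu. [2 rule applications]
sigma needs fewer.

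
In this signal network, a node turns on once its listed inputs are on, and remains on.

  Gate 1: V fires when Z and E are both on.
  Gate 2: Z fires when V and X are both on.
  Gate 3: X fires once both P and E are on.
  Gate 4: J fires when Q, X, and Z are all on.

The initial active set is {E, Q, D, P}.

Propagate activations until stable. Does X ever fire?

P and E are on, so X fires (Gate 3).

Yes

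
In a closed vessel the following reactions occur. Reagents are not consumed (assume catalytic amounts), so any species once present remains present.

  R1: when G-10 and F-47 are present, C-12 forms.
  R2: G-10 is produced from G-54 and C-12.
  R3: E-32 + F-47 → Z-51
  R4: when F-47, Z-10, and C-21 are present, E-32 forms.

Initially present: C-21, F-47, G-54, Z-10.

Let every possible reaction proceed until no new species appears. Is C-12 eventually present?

C-12 would need G-10 and F-47 (R1), but G-10 never forms.

No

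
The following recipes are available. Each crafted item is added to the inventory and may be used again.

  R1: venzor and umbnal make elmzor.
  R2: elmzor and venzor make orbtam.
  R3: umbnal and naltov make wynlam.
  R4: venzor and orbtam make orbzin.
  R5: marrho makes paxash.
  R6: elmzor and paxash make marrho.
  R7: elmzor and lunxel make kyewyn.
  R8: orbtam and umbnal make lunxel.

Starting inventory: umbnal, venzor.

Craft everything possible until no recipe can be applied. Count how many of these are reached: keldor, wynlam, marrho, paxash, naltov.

No rule produces keldor, and it is not given.
wynlam would need umbnal and naltov (R3), but naltov is never obtained.
marrho would need elmzor and paxash (R6), but paxash is never obtained.
paxash would need marrho (R5), but marrho is never obtained.
No rule produces naltov, and it is not given.
None of the 5 are reached.

0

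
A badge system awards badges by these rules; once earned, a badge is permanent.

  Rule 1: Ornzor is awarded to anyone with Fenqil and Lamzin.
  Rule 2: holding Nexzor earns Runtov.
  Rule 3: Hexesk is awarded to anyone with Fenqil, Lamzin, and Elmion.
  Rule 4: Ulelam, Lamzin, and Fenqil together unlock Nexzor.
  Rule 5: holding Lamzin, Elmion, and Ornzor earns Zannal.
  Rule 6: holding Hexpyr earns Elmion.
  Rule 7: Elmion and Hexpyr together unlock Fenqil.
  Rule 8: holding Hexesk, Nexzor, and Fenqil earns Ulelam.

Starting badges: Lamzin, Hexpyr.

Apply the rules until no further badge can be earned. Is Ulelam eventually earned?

No

Ulelam would need Hexesk, Nexzor, and Fenqil (Rule 8), but Nexzor is never earned.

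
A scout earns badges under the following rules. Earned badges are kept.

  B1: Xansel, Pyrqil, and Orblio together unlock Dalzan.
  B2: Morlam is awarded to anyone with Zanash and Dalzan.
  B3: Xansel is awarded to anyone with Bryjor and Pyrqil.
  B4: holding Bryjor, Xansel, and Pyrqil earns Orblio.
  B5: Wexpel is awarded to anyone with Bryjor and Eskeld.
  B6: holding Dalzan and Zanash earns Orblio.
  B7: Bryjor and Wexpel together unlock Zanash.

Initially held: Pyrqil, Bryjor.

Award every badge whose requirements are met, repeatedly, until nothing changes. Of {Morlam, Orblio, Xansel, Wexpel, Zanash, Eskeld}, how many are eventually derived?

2

With Bryjor and Pyrqil, Xansel is earned (B3).
With Bryjor, Xansel, and Pyrqil, Orblio is earned (B4).
Morlam would need Zanash and Dalzan (B2), but Zanash is never earned.
Orblio: reached.
Xansel: reached.
Wexpel would need Bryjor and Eskeld (B5), but Eskeld is never earned.
Zanash would need Bryjor and Wexpel (B7), but Wexpel is never earned.
No rule produces Eskeld, and it is not given.
Reached: Orblio and Xansel — 2 of the 6.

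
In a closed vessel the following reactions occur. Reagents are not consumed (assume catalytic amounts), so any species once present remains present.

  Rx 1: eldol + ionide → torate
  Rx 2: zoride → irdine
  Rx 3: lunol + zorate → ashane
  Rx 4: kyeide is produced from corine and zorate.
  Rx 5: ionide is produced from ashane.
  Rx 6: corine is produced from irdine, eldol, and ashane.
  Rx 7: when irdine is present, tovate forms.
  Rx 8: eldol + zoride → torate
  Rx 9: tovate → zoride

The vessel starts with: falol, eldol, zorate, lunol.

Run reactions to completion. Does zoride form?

zoride would need tovate (Rx 9), but tovate never forms.

No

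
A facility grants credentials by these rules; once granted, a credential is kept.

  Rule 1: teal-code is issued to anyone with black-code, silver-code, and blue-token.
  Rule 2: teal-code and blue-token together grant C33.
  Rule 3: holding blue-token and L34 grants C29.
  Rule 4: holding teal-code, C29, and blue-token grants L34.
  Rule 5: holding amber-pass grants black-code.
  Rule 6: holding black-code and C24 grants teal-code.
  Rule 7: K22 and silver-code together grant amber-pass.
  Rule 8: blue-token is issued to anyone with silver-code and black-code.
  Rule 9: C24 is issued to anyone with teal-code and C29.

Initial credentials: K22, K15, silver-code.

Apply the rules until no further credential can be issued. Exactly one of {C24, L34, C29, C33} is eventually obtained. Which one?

Holding K22 and silver-code grants amber-pass (Rule 7).
Holding amber-pass grants black-code (Rule 5).
Holding silver-code and black-code grants blue-token (Rule 8).
Holding black-code, silver-code, and blue-token grants teal-code (Rule 1).
Holding teal-code and blue-token grants C33 (Rule 2).
C29 would need blue-token and L34 (Rule 3), but L34 is never granted. C24 would need teal-code and C29 (Rule 9), but C29 is never granted. L34 would need teal-code, C29, and blue-token (Rule 4), but C29 is never granted.

C33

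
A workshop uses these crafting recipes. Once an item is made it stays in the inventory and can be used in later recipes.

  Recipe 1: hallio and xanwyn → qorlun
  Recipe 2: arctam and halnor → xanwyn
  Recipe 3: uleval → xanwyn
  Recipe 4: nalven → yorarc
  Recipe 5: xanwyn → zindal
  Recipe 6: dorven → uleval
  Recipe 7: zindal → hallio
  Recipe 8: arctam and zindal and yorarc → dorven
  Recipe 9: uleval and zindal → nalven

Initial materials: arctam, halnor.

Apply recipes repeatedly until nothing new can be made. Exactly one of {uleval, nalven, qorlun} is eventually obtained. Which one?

Using Recipe 2, arctam and halnor make xanwyn.
Using Recipe 5, xanwyn makes zindal.
Using Recipe 7, zindal makes hallio.
hallio and xanwyn → qorlun (Recipe 1).
nalven would need uleval and zindal (Recipe 9), but uleval is never obtained. uleval would need dorven (Recipe 6), but dorven is never obtained.

qorlun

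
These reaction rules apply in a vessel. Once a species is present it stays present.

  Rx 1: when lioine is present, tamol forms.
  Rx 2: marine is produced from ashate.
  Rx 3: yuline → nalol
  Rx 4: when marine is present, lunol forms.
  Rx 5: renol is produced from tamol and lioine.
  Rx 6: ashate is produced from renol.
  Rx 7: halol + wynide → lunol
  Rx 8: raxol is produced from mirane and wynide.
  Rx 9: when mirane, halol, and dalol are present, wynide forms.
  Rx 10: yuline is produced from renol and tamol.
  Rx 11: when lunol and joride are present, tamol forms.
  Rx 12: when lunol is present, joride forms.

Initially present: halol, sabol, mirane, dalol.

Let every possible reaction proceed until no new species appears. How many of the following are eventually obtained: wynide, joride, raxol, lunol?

4

mirane, halol, and dalol present → wynide forms (Rx 9).
mirane and wynide present → raxol forms (Rx 8).
halol and wynide present → lunol forms (Rx 7).
lunol present → joride forms (Rx 12).
wynide: reached.
joride: reached.
raxol: reached.
lunol: reached.
All 4 are reached.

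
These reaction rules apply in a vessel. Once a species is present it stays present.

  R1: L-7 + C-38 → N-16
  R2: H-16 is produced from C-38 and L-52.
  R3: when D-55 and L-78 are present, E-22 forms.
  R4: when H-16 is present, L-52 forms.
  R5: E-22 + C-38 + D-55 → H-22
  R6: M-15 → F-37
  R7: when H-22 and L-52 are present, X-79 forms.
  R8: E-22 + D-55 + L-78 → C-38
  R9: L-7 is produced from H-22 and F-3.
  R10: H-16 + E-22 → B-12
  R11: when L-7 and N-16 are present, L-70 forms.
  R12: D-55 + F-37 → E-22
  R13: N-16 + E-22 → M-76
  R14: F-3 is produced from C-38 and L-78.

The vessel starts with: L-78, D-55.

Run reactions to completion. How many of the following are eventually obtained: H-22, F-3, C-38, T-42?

3

D-55 and L-78 present → E-22 forms (R3).
E-22, D-55, and L-78 present → C-38 forms (R8).
E-22, C-38, and D-55 present → H-22 forms (R5).
C-38 and L-78 present → F-3 forms (R14).
H-22: reached.
F-3: reached.
C-38: reached.
No rule produces T-42, and it is not given.
Reached: H-22, F-3, and C-38 — 3 of the 4.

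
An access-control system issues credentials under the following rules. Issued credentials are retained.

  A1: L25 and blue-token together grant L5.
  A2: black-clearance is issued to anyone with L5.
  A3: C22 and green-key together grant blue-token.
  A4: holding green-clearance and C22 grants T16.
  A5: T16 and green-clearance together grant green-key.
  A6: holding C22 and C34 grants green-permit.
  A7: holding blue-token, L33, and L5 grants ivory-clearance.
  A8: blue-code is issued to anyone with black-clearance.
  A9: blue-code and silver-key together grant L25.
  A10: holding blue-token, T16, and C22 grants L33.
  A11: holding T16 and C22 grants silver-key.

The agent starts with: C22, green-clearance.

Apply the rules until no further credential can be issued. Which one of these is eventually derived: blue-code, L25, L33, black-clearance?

L33

Holding green-clearance and C22 grants T16 (A4).
Holding T16 and green-clearance grants green-key (A5).
Holding C22 and green-key grants blue-token (A3).
Holding blue-token, T16, and C22 grants L33 (A10).
black-clearance would need L5 (A2), but L5 is never granted. blue-code would need black-clearance (A8), but black-clearance is never granted. L25 would need blue-code and silver-key (A9), but blue-code is never granted.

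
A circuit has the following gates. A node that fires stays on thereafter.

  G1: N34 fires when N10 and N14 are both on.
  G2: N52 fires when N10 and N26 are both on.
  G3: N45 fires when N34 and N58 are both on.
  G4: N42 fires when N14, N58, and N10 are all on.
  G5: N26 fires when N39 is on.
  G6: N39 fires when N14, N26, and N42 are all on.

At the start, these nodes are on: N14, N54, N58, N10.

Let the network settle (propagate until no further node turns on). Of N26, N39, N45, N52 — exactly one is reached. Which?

N10 and N14 are on, so N34 fires (G1).
G3: N34 and N58 on → N45 on.
N26 would need N39 (G5), but N39 never turns on. N52 would need N10 and N26 (G2), but N26 never turns on. N39 would need N14, N26, and N42 (G6), but N26 never turns on.

N45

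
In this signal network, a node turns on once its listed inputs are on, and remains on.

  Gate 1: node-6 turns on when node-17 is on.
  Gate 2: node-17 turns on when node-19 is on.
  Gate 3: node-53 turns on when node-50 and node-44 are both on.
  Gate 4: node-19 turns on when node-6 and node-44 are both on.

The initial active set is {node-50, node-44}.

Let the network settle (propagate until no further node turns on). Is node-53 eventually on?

Gate 3: node-50 and node-44 on → node-53 on.

Yes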